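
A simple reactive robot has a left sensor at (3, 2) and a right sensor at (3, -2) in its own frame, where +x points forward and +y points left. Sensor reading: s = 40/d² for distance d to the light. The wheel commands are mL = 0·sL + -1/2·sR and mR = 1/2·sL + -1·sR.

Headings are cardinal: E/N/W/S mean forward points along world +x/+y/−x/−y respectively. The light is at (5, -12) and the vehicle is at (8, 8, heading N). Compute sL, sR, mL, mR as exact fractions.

4/53 20/277 -10/277 -506/14681

left sensor world pos  = (6, 11); dL² = 530
right sensor world pos = (10, 11); dR² = 554
sL = 40/530 = 4/53
sR = 40/554 = 20/277
mL = 0·sL + -1/2·sR = -10/277
mR = 1/2·sL + -1·sR = -506/14681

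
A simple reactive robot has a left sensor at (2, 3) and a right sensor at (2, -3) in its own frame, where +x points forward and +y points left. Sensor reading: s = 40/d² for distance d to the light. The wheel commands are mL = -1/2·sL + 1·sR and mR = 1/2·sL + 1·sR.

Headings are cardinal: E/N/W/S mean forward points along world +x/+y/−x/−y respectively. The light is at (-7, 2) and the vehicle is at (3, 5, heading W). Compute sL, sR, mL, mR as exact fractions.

left sensor world pos  = (1, 2); dL² = 64
right sensor world pos = (1, 8); dR² = 100
sL = 40/64 = 5/8
sR = 40/100 = 2/5
mL = -1/2·sL + 1·sR = 7/80
mR = 1/2·sL + 1·sR = 57/80

5/8 2/5 7/80 57/80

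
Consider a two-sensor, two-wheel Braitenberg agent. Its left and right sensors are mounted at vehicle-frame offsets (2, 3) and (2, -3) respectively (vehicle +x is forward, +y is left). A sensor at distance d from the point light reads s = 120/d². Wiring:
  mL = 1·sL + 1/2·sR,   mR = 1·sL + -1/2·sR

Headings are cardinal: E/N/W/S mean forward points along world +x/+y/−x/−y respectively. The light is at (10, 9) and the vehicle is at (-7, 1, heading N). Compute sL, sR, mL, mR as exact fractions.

30/109 15/29 3375/6322 105/6322

left sensor world pos  = (-10, 3); dL² = 436
right sensor world pos = (-4, 3); dR² = 232
sL = 120/436 = 30/109
sR = 120/232 = 15/29
mL = 1·sL + 1/2·sR = 3375/6322
mR = 1·sL + -1/2·sR = 105/6322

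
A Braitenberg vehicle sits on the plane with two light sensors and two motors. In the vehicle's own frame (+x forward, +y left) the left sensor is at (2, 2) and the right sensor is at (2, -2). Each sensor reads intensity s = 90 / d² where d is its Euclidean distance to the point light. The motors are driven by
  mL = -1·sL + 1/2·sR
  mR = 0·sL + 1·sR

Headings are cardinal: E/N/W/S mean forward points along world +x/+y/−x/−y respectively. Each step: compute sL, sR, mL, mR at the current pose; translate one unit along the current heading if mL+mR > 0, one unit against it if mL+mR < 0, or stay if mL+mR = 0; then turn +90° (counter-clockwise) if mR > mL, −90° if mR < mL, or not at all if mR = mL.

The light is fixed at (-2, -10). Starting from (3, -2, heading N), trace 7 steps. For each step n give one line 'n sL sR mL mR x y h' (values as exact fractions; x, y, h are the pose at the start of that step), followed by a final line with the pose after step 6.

n=0: pose=(3,-2,N); sL=90/109, sR=90/149; mL=-8505/16241, mR=90/149; mL+mR=1305/16241 → advance +1; mR−mL=18315/16241 → turn +1·90°
n=1: pose=(3,-1,W); sL=45/29, sR=9/13; mL=-909/754, mR=9/13; mL+mR=-387/754 → advance -1; mR−mL=1431/754 → turn +1·90°
n=2: pose=(4,-1,S); sL=90/113, sR=18/13; mL=-153/1469, mR=18/13; mL+mR=1881/1469 → advance +1; mR−mL=2187/1469 → turn +1·90°
n=3: pose=(4,-2,E); sL=45/82, sR=9/10; mL=-81/820, mR=9/10; mL+mR=657/820 → advance +1; mR−mL=819/820 → turn +1·90°
n=4: pose=(5,-2,N); sL=18/25, sR=90/181; mL=-2133/4525, mR=90/181; mL+mR=117/4525 → advance +1; mR−mL=4383/4525 → turn +1·90°
n=5: pose=(5,-1,W); sL=45/37, sR=45/73; mL=-4905/5402, mR=45/73; mL+mR=-1575/5402 → advance -1; mR−mL=8235/5402 → turn +1·90°
n=6: pose=(6,-1,S); sL=90/149, sR=18/17; mL=-189/2533, mR=18/17; mL+mR=2493/2533 → advance +1; mR−mL=2871/2533 → turn +1·90°

0 90/109 90/149 -8505/16241 90/149 3 -2 N
1 45/29 9/13 -909/754 9/13 3 -1 W
2 90/113 18/13 -153/1469 18/13 4 -1 S
3 45/82 9/10 -81/820 9/10 4 -2 E
4 18/25 90/181 -2133/4525 90/181 5 -2 N
5 45/37 45/73 -4905/5402 45/73 5 -1 W
6 90/149 18/17 -189/2533 18/17 6 -1 S
final 6 -2 E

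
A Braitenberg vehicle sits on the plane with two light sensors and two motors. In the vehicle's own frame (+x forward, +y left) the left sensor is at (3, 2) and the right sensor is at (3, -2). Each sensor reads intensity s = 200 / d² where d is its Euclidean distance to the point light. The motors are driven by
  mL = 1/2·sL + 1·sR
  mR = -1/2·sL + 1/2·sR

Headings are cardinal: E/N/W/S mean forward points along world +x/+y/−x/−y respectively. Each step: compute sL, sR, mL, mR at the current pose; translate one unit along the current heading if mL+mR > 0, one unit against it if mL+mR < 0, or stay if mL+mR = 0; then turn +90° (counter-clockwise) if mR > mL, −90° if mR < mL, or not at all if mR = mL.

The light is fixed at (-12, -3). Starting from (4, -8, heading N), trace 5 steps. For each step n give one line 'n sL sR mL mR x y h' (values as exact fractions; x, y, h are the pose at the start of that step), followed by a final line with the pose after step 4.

0 1 25/41 91/82 -8/41 4 -8 N
1 40/73 200/397 22540/28981 -640/28981 4 -7 E
2 20/41 100/137 5470/5617 680/5617 5 -7 S
3 40/49 40/41 2780/2009 160/2009 5 -8 W
4 1 25/41 91/82 -8/41 4 -8 N
final 4 -7 E

n=0: pose=(4,-8,N); sL=1, sR=25/41; mL=91/82, mR=-8/41; mL+mR=75/82 → advance +1; mR−mL=-107/82 → turn -1·90°
n=1: pose=(4,-7,E); sL=40/73, sR=200/397; mL=22540/28981, mR=-640/28981; mL+mR=300/397 → advance +1; mR−mL=-23180/28981 → turn -1·90°
n=2: pose=(5,-7,S); sL=20/41, sR=100/137; mL=5470/5617, mR=680/5617; mL+mR=150/137 → advance +1; mR−mL=-4790/5617 → turn -1·90°
n=3: pose=(5,-8,W); sL=40/49, sR=40/41; mL=2780/2009, mR=160/2009; mL+mR=60/41 → advance +1; mR−mL=-2620/2009 → turn -1·90°
n=4: pose=(4,-8,N); sL=1, sR=25/41; mL=91/82, mR=-8/41; mL+mR=75/82 → advance +1; mR−mL=-107/82 → turn -1·90°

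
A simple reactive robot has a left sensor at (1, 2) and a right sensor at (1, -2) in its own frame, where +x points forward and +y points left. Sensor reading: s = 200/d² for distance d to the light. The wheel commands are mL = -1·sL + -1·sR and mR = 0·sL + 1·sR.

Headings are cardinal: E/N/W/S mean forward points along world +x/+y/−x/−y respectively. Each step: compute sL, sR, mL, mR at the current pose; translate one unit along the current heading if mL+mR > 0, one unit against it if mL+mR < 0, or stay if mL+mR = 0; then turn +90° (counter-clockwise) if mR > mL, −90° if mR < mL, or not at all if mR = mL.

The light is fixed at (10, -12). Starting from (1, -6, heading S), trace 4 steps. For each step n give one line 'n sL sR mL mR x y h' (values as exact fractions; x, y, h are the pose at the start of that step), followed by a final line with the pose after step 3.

n=0: pose=(1,-6,S); sL=100/37, sR=100/73; mL=-11000/2701, mR=100/73; mL+mR=-100/37 → advance -1; mR−mL=14700/2701 → turn +1·90°
n=1: pose=(1,-5,E); sL=40/29, sR=200/89; mL=-9360/2581, mR=200/89; mL+mR=-40/29 → advance -1; mR−mL=15160/2581 → turn +1·90°
n=2: pose=(0,-5,N); sL=25/26, sR=25/16; mL=-525/208, mR=25/16; mL+mR=-25/26 → advance -1; mR−mL=425/104 → turn +1·90°
n=3: pose=(0,-6,W); sL=200/137, sR=40/37; mL=-12880/5069, mR=40/37; mL+mR=-200/137 → advance -1; mR−mL=18360/5069 → turn +1·90°

0 100/37 100/73 -11000/2701 100/73 1 -6 S
1 40/29 200/89 -9360/2581 200/89 1 -5 E
2 25/26 25/16 -525/208 25/16 0 -5 N
3 200/137 40/37 -12880/5069 40/37 0 -6 W
final 1 -6 S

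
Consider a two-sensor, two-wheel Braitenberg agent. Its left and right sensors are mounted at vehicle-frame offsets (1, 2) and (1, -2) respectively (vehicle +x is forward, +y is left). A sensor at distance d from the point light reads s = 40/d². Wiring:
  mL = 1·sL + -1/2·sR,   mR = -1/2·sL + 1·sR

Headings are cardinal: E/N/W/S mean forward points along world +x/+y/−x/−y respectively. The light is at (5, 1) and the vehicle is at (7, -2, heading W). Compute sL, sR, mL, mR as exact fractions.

20/13 20 -110/13 250/13

left sensor world pos  = (6, -4); dL² = 26
right sensor world pos = (6, 0); dR² = 2
sL = 40/26 = 20/13
sR = 40/2 = 20
mL = 1·sL + -1/2·sR = -110/13
mR = -1/2·sL + 1·sR = 250/13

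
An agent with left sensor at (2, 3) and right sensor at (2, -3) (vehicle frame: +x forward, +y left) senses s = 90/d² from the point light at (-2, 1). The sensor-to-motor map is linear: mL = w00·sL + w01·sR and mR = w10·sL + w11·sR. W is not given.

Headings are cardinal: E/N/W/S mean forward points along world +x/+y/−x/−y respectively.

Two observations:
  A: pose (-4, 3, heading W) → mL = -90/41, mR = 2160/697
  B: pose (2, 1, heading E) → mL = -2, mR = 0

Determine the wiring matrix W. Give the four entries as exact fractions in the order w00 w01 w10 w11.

obs A: pose=(-4,3,W) → sL=90/17, sR=90/41, mL=-90/41, mR=2160/697
obs B: pose=(2,1,E) → sL=2, sR=2, mL=-2, mR=0
sensor matrix S = [[90/17, 90/41], [2, 2]]; det S = 4320/697
solve [mL_A; mL_B] = S·[w00; w01] and [mR_A; mR_B] = S·[w10; w11]:
  w00 = 0, w01 = -1, w10 = 1, w11 = -1

0 -1 1 -1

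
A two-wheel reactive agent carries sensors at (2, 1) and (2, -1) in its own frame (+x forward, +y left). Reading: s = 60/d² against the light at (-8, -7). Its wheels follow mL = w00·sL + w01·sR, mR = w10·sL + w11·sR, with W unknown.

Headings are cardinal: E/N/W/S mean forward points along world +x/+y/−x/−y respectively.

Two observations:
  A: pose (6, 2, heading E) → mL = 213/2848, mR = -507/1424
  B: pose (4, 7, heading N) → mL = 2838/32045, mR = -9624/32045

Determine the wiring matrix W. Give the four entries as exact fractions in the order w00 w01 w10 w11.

obs A: pose=(6,2,E) → sL=15/89, sR=3/16, mL=213/2848, mR=-507/1424
obs B: pose=(4,7,N) → sL=60/377, sR=12/85, mL=2838/32045, mR=-9624/32045
sensor matrix S = [[15/89, 3/16], [60/377, 12/85]]; det S = -13797/2281604
solve [mL_A; mL_B] = S·[w00; w01] and [mR_A; mR_B] = S·[w10; w11]:
  w00 = 1, w01 = -1/2, w10 = -1, w11 = -1

1 -1/2 -1 -1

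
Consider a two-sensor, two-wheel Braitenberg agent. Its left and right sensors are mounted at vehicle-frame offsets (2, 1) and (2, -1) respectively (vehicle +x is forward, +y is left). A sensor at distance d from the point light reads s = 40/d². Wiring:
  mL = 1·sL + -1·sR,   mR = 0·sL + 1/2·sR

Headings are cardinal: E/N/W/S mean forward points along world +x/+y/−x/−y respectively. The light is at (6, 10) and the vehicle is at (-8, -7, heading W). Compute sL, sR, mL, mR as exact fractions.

left sensor world pos  = (-10, -8); dL² = 580
right sensor world pos = (-10, -6); dR² = 512
sL = 40/580 = 2/29
sR = 40/512 = 5/64
mL = 1·sL + -1·sR = -17/1856
mR = 0·sL + 1/2·sR = 5/128

2/29 5/64 -17/1856 5/128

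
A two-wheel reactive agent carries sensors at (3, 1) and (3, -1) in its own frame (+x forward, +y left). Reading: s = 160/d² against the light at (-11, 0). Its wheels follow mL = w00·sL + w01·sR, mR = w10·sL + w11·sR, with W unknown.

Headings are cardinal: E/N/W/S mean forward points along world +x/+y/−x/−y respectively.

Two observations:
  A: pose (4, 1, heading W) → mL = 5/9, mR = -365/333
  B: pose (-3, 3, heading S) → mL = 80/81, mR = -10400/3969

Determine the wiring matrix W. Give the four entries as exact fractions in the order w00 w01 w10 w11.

obs A: pose=(4,1,W) → sL=10/9, sR=40/37, mL=5/9, mR=-365/333
obs B: pose=(-3,3,S) → sL=160/81, sR=160/49, mL=80/81, mR=-10400/3969
sensor matrix S = [[10/9, 40/37], [160/81, 160/49]]; det S = 219200/146853
solve [mL_A; mL_B] = S·[w00; w01] and [mR_A; mR_B] = S·[w10; w11]:
  w00 = 1/2, w01 = 0, w10 = -1/2, w11 = -1/2

1/2 0 -1/2 -1/2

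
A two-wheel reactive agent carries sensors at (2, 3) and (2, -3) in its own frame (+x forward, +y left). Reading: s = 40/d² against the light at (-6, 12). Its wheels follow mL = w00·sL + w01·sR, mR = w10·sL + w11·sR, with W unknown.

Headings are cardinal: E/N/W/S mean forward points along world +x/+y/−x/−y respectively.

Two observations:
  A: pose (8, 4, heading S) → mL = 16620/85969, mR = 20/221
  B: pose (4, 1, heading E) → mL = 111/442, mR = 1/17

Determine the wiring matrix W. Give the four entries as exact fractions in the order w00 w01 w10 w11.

1 1/2 0 1/2

obs A: pose=(8,4,S) → sL=40/389, sR=40/221, mL=16620/85969, mR=20/221
obs B: pose=(4,1,E) → sL=5/26, sR=2/17, mL=111/442, mR=1/17
sensor matrix S = [[40/389, 40/221], [5/26, 2/17]]; det S = -25380/1117597
solve [mL_A; mL_B] = S·[w00; w01] and [mR_A; mR_B] = S·[w10; w11]:
  w00 = 1, w01 = 1/2, w10 = 0, w11 = 1/2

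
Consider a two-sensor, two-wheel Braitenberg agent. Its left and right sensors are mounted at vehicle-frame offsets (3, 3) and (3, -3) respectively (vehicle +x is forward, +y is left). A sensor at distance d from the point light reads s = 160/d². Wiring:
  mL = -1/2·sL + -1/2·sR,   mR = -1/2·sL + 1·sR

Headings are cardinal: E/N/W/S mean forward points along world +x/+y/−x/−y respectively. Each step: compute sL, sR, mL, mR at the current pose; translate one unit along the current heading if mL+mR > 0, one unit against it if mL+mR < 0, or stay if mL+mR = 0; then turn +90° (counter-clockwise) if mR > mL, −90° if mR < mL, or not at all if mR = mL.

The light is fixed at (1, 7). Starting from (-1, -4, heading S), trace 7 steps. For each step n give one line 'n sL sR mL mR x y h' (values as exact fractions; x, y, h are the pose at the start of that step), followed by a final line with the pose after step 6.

n=0: pose=(-1,-4,S); sL=160/197, sR=160/221; mL=-33440/43537, mR=13840/43537; mL+mR=-19600/43537 → advance -1; mR−mL=240/221 → turn +1·90°
n=1: pose=(-1,-3,E); sL=16/5, sR=16/17; mL=-176/85, mR=-56/85; mL+mR=-232/85 → advance -1; mR−mL=24/17 → turn +1·90°
n=2: pose=(-2,-3,N); sL=32/17, sR=160/49; mL=-2144/833, mR=1936/833; mL+mR=-208/833 → advance -1; mR−mL=240/49 → turn +1·90°
n=3: pose=(-2,-4,W); sL=20/29, sR=8/5; mL=-166/145, mR=182/145; mL+mR=16/145 → advance +1; mR−mL=12/5 → turn +1·90°
n=4: pose=(-3,-4,S); sL=160/197, sR=32/49; mL=-7072/9653, mR=2384/9653; mL+mR=-4688/9653 → advance -1; mR−mL=48/49 → turn +1·90°
n=5: pose=(-3,-3,E); sL=16/5, sR=16/17; mL=-176/85, mR=-56/85; mL+mR=-232/85 → advance -1; mR−mL=24/17 → turn +1·90°
n=6: pose=(-4,-3,N); sL=160/113, sR=160/53; mL=-13280/5989, mR=13840/5989; mL+mR=560/5989 → advance +1; mR−mL=240/53 → turn +1·90°

0 160/197 160/221 -33440/43537 13840/43537 -1 -4 S
1 16/5 16/17 -176/85 -56/85 -1 -3 E
2 32/17 160/49 -2144/833 1936/833 -2 -3 N
3 20/29 8/5 -166/145 182/145 -2 -4 W
4 160/197 32/49 -7072/9653 2384/9653 -3 -4 S
5 16/5 16/17 -176/85 -56/85 -3 -3 E
6 160/113 160/53 -13280/5989 13840/5989 -4 -3 N
final -4 -2 W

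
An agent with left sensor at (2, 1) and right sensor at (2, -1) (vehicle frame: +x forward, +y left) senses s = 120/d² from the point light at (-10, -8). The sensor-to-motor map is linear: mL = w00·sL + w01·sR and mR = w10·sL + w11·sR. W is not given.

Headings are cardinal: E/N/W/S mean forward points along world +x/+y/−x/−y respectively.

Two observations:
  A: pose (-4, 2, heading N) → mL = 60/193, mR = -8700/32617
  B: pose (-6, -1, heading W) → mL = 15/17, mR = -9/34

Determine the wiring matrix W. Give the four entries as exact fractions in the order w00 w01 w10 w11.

obs A: pose=(-4,2,N) → sL=120/169, sR=120/193, mL=60/193, mR=-8700/32617
obs B: pose=(-6,-1,W) → sL=3, sR=30/17, mL=15/17, mR=-9/34
sensor matrix S = [[120/169, 120/193], [3, 30/17]]; det S = -339480/554489
solve [mL_A; mL_B] = S·[w00; w01] and [mR_A; mR_B] = S·[w10; w11]:
  w00 = 0, w01 = 1/2, w10 = 1/2, w11 = -1

0 1/2 1/2 -1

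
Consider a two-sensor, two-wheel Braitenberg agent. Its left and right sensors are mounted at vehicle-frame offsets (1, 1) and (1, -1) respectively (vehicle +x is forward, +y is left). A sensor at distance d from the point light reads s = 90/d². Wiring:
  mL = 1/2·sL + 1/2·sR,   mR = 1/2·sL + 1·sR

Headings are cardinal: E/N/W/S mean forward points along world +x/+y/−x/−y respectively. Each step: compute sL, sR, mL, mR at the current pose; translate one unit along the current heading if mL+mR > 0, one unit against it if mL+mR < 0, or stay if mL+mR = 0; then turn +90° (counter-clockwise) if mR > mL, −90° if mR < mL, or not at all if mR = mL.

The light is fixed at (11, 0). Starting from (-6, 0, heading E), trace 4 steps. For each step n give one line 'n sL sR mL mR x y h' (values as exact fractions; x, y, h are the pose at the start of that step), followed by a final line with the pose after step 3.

0 90/257 90/257 90/257 135/257 -6 0 E
1 9/29 45/113 1161/3277 3627/6554 -5 0 N
2 90/289 90/293 26190/84677 39195/84677 -5 1 W
3 45/128 5/18 725/2304 1045/2304 -6 1 S
final -6 0 E

n=0: pose=(-6,0,E); sL=90/257, sR=90/257; mL=90/257, mR=135/257; mL+mR=225/257 → advance +1; mR−mL=45/257 → turn +1·90°
n=1: pose=(-5,0,N); sL=9/29, sR=45/113; mL=1161/3277, mR=3627/6554; mL+mR=5949/6554 → advance +1; mR−mL=45/226 → turn +1·90°
n=2: pose=(-5,1,W); sL=90/289, sR=90/293; mL=26190/84677, mR=39195/84677; mL+mR=65385/84677 → advance +1; mR−mL=45/293 → turn +1·90°
n=3: pose=(-6,1,S); sL=45/128, sR=5/18; mL=725/2304, mR=1045/2304; mL+mR=295/384 → advance +1; mR−mL=5/36 → turn +1·90°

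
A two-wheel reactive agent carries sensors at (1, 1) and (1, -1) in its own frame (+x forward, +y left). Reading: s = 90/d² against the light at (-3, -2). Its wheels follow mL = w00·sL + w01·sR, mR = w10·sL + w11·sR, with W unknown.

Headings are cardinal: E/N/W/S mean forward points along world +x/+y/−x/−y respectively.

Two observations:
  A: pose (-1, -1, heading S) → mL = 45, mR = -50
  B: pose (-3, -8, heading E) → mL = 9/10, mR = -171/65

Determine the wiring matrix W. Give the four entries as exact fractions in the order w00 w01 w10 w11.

0 1/2 -1/2 -1/2

obs A: pose=(-1,-1,S) → sL=10, sR=90, mL=45, mR=-50
obs B: pose=(-3,-8,E) → sL=45/13, sR=9/5, mL=9/10, mR=-171/65
sensor matrix S = [[10, 90], [45/13, 9/5]]; det S = -3816/13
solve [mL_A; mL_B] = S·[w00; w01] and [mR_A; mR_B] = S·[w10; w11]:
  w00 = 0, w01 = 1/2, w10 = -1/2, w11 = -1/2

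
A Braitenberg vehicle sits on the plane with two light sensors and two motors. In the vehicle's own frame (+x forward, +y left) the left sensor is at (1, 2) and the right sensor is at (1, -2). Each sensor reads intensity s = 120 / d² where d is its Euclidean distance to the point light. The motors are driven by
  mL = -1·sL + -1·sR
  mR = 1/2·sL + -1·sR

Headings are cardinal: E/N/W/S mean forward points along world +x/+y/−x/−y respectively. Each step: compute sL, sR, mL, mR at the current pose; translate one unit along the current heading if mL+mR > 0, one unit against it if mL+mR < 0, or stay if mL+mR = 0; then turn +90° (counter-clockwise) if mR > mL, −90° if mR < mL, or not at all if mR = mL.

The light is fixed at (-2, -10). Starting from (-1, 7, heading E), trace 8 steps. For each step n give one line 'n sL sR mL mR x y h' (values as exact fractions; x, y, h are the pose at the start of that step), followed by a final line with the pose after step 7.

0 24/73 120/229 -14256/16717 -6012/16717 -1 7 E
1 15/41 15/41 -30/41 -15/82 -2 7 N
2 120/197 24/65 -12528/12805 -828/12805 -2 6 W
3 20/39 60/113 -4600/4407 -1210/4407 -1 6 S
4 24/73 120/229 -14256/16717 -6012/16717 -1 7 E
5 15/41 15/41 -30/41 -15/82 -2 7 N
6 120/197 24/65 -12528/12805 -828/12805 -2 6 W
7 20/39 60/113 -4600/4407 -1210/4407 -1 6 S
final -1 7 E

n=0: pose=(-1,7,E); sL=24/73, sR=120/229; mL=-14256/16717, mR=-6012/16717; mL+mR=-20268/16717 → advance -1; mR−mL=36/73 → turn +1·90°
n=1: pose=(-2,7,N); sL=15/41, sR=15/41; mL=-30/41, mR=-15/82; mL+mR=-75/82 → advance -1; mR−mL=45/82 → turn +1·90°
n=2: pose=(-2,6,W); sL=120/197, sR=24/65; mL=-12528/12805, mR=-828/12805; mL+mR=-13356/12805 → advance -1; mR−mL=180/197 → turn +1·90°
n=3: pose=(-1,6,S); sL=20/39, sR=60/113; mL=-4600/4407, mR=-1210/4407; mL+mR=-5810/4407 → advance -1; mR−mL=10/13 → turn +1·90°
n=4: pose=(-1,7,E); sL=24/73, sR=120/229; mL=-14256/16717, mR=-6012/16717; mL+mR=-20268/16717 → advance -1; mR−mL=36/73 → turn +1·90°
n=5: pose=(-2,7,N); sL=15/41, sR=15/41; mL=-30/41, mR=-15/82; mL+mR=-75/82 → advance -1; mR−mL=45/82 → turn +1·90°
n=6: pose=(-2,6,W); sL=120/197, sR=24/65; mL=-12528/12805, mR=-828/12805; mL+mR=-13356/12805 → advance -1; mR−mL=180/197 → turn +1·90°
n=7: pose=(-1,6,S); sL=20/39, sR=60/113; mL=-4600/4407, mR=-1210/4407; mL+mR=-5810/4407 → advance -1; mR−mL=10/13 → turn +1·90°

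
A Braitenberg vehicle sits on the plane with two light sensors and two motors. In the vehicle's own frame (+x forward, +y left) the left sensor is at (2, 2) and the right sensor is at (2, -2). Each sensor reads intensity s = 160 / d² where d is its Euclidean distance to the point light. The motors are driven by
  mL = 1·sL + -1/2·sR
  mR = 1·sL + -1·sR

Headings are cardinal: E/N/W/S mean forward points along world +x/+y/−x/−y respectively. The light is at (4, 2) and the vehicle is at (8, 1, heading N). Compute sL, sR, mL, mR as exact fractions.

32 160/37 1104/37 1024/37

left sensor world pos  = (6, 3); dL² = 5
right sensor world pos = (10, 3); dR² = 37
sL = 160/5 = 32
sR = 160/37 = 160/37
mL = 1·sL + -1/2·sR = 1104/37
mR = 1·sL + -1·sR = 1024/37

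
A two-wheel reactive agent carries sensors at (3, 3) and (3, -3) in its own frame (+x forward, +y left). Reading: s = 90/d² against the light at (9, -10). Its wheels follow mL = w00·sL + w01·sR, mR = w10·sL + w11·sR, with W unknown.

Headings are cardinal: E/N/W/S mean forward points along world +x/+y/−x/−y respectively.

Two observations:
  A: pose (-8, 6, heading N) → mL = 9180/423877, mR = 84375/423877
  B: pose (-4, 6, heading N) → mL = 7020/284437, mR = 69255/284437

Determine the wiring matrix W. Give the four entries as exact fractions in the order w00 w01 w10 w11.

-1/2 1/2 1 1/2

obs A: pose=(-8,6,N) → sL=90/761, sR=90/557, mL=9180/423877, mR=84375/423877
obs B: pose=(-4,6,N) → sL=90/617, sR=90/461, mL=7020/284437, mR=69255/284437
sensor matrix S = [[90/761, 90/557], [90/617, 90/461]]; det S = -57931200/120566302249
solve [mL_A; mL_B] = S·[w00; w01] and [mR_A; mR_B] = S·[w10; w11]:
  w00 = -1/2, w01 = 1/2, w10 = 1, w11 = 1/2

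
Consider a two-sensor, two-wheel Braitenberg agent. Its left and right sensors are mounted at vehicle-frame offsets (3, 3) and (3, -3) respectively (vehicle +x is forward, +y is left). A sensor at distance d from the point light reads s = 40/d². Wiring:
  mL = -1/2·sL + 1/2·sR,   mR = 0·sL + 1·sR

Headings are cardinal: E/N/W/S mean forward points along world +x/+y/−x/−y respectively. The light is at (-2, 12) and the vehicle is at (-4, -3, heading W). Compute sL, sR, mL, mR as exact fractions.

left sensor world pos  = (-7, -6); dL² = 349
right sensor world pos = (-7, 0); dR² = 169
sL = 40/349 = 40/349
sR = 40/169 = 40/169
mL = -1/2·sL + 1/2·sR = 3600/58981
mR = 0·sL + 1·sR = 40/169

40/349 40/169 3600/58981 40/169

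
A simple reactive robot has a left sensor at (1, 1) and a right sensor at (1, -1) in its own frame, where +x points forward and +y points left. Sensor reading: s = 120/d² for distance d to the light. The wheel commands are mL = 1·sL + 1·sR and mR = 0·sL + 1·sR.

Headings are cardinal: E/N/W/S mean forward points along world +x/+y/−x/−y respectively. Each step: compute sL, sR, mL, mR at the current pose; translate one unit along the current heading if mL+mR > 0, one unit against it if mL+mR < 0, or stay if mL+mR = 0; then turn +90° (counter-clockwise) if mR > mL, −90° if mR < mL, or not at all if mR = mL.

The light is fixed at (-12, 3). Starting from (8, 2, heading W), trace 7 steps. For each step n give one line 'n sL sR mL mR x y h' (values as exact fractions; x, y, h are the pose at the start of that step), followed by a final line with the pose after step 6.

n=0: pose=(8,2,W); sL=24/73, sR=120/361; mL=17424/26353, mR=120/361; mL+mR=26184/26353 → advance +1; mR−mL=-24/73 → turn -1·90°
n=1: pose=(7,2,N); sL=10/27, sR=3/10; mL=181/270, mR=3/10; mL+mR=131/135 → advance +1; mR−mL=-10/27 → turn -1·90°
n=2: pose=(7,3,E); sL=120/401, sR=120/401; mL=240/401, mR=120/401; mL+mR=360/401 → advance +1; mR−mL=-120/401 → turn -1·90°
n=3: pose=(8,3,S); sL=60/221, sR=60/181; mL=24120/40001, mR=60/181; mL+mR=37380/40001 → advance +1; mR−mL=-60/221 → turn -1·90°
n=4: pose=(8,2,W); sL=24/73, sR=120/361; mL=17424/26353, mR=120/361; mL+mR=26184/26353 → advance +1; mR−mL=-24/73 → turn -1·90°
n=5: pose=(7,2,N); sL=10/27, sR=3/10; mL=181/270, mR=3/10; mL+mR=131/135 → advance +1; mR−mL=-10/27 → turn -1·90°
n=6: pose=(7,3,E); sL=120/401, sR=120/401; mL=240/401, mR=120/401; mL+mR=360/401 → advance +1; mR−mL=-120/401 → turn -1·90°

0 24/73 120/361 17424/26353 120/361 8 2 W
1 10/27 3/10 181/270 3/10 7 2 N
2 120/401 120/401 240/401 120/401 7 3 E
3 60/221 60/181 24120/40001 60/181 8 3 S
4 24/73 120/361 17424/26353 120/361 8 2 W
5 10/27 3/10 181/270 3/10 7 2 N
6 120/401 120/401 240/401 120/401 7 3 E
final 8 3 S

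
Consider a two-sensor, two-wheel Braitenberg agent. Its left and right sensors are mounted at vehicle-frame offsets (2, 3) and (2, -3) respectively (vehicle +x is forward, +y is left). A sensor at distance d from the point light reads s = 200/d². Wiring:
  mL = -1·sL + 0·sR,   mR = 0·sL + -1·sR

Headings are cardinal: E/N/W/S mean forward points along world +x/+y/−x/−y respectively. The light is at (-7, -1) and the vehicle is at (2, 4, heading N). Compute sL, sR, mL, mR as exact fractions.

left sensor world pos  = (-1, 6); dL² = 85
right sensor world pos = (5, 6); dR² = 193
sL = 200/85 = 40/17
sR = 200/193 = 200/193
mL = -1·sL + 0·sR = -40/17
mR = 0·sL + -1·sR = -200/193

40/17 200/193 -40/17 -200/193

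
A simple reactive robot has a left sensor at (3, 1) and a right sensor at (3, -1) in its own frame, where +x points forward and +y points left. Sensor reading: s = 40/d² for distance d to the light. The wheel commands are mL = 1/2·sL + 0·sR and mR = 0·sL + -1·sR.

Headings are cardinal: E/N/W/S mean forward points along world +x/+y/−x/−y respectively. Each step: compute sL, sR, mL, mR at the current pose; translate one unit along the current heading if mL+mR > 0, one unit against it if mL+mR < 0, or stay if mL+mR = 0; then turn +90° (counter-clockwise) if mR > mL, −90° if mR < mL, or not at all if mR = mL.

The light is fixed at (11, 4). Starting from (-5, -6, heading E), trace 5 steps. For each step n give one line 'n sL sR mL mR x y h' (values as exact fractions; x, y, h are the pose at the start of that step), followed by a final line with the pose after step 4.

0 4/25 4/29 2/25 -4/29 -5 -6 E
1 8/85 40/493 4/85 -40/493 -6 -6 S
2 2/25 5/58 1/25 -5/58 -6 -5 W
3 8/65 40/261 4/65 -40/261 -5 -5 N
4 4/25 4/29 2/25 -4/29 -5 -6 E
final -6 -6 S

n=0: pose=(-5,-6,E); sL=4/25, sR=4/29; mL=2/25, mR=-4/29; mL+mR=-42/725 → advance -1; mR−mL=-158/725 → turn -1·90°
n=1: pose=(-6,-6,S); sL=8/85, sR=40/493; mL=4/85, mR=-40/493; mL+mR=-84/2465 → advance -1; mR−mL=-316/2465 → turn -1·90°
n=2: pose=(-6,-5,W); sL=2/25, sR=5/58; mL=1/25, mR=-5/58; mL+mR=-67/1450 → advance -1; mR−mL=-183/1450 → turn -1·90°
n=3: pose=(-5,-5,N); sL=8/65, sR=40/261; mL=4/65, mR=-40/261; mL+mR=-1556/16965 → advance -1; mR−mL=-3644/16965 → turn -1·90°
n=4: pose=(-5,-6,E); sL=4/25, sR=4/29; mL=2/25, mR=-4/29; mL+mR=-42/725 → advance -1; mR−mL=-158/725 → turn -1·90°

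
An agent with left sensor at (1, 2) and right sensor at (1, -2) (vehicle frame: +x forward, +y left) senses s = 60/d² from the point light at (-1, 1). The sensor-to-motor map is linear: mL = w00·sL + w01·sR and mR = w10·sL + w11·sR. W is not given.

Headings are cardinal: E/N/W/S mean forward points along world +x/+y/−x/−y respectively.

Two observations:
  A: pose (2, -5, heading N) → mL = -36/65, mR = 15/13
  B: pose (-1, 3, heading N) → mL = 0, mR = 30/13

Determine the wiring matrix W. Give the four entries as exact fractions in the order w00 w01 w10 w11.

obs A: pose=(2,-5,N) → sL=30/13, sR=6/5, mL=-36/65, mR=15/13
obs B: pose=(-1,3,N) → sL=60/13, sR=60/13, mL=0, mR=30/13
sensor matrix S = [[30/13, 6/5], [60/13, 60/13]]; det S = 864/169
solve [mL_A; mL_B] = S·[w00; w01] and [mR_A; mR_B] = S·[w10; w11]:
  w00 = -1/2, w01 = 1/2, w10 = 1/2, w11 = 0

-1/2 1/2 1/2 0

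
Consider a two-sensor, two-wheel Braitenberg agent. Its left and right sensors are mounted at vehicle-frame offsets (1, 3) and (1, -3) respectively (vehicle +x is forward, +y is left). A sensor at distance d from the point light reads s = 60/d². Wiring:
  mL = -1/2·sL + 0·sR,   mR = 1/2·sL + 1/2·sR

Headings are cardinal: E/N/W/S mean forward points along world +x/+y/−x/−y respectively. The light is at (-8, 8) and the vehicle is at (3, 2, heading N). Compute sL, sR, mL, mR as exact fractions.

left sensor world pos  = (0, 3); dL² = 89
right sensor world pos = (6, 3); dR² = 221
sL = 60/89 = 60/89
sR = 60/221 = 60/221
mL = -1/2·sL + 0·sR = -30/89
mR = 1/2·sL + 1/2·sR = 9300/19669

60/89 60/221 -30/89 9300/19669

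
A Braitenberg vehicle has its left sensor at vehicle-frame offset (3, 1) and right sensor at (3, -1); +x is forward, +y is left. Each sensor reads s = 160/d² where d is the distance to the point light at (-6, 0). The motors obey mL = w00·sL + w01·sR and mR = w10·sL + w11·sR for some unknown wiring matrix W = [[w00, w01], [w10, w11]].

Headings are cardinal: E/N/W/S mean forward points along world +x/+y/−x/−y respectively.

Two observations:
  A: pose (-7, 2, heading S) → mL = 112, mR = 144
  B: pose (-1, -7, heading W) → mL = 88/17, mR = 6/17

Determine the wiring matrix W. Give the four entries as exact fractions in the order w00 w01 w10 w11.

obs A: pose=(-7,2,S) → sL=160, sR=32, mL=112, mR=144
obs B: pose=(-1,-7,W) → sL=40/17, sR=4, mL=88/17, mR=6/17
sensor matrix S = [[160, 32], [40/17, 4]]; det S = 9600/17
solve [mL_A; mL_B] = S·[w00; w01] and [mR_A; mR_B] = S·[w10; w11]:
  w00 = 1/2, w01 = 1, w10 = 1, w11 = -1/2

1/2 1 1 -1/2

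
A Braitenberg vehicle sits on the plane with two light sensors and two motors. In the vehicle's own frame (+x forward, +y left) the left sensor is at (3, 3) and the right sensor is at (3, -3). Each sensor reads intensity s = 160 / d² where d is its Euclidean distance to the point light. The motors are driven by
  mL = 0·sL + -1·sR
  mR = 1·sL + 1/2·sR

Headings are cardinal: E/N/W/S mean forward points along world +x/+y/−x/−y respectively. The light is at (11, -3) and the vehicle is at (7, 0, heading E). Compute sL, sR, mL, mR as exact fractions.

left sensor world pos  = (10, 3); dL² = 37
right sensor world pos = (10, -3); dR² = 1
sL = 160/37 = 160/37
sR = 160/1 = 160
mL = 0·sL + -1·sR = -160
mR = 1·sL + 1/2·sR = 3120/37

160/37 160 -160 3120/37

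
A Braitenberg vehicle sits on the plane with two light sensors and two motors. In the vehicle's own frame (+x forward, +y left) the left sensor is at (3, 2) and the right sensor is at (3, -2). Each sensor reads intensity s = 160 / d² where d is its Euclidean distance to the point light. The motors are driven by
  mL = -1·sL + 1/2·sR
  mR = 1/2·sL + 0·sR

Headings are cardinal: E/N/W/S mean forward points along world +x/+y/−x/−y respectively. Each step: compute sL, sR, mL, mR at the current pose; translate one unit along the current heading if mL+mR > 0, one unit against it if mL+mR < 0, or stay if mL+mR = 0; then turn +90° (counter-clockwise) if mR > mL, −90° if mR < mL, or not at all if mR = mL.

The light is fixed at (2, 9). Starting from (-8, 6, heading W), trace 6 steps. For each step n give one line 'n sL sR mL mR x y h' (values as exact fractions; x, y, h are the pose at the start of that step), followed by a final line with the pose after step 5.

0 80/97 16/17 -584/1649 40/97 -8 6 W
1 160/117 32/41 -4688/4797 80/117 -9 6 S
2 5/2 2 -3/2 5/4 -9 7 E
3 160/197 160/101 -400/19897 80/197 -10 7 N
4 80/117 80/113 -4360/13221 40/117 -10 8 W
5 160/137 160/241 -27600/33017 80/137 -11 8 S
final -11 9 E

n=0: pose=(-8,6,W); sL=80/97, sR=16/17; mL=-584/1649, mR=40/97; mL+mR=96/1649 → advance +1; mR−mL=1264/1649 → turn +1·90°
n=1: pose=(-9,6,S); sL=160/117, sR=32/41; mL=-4688/4797, mR=80/117; mL+mR=-1408/4797 → advance -1; mR−mL=2656/1599 → turn +1·90°
n=2: pose=(-9,7,E); sL=5/2, sR=2; mL=-3/2, mR=5/4; mL+mR=-1/4 → advance -1; mR−mL=11/4 → turn +1·90°
n=3: pose=(-10,7,N); sL=160/197, sR=160/101; mL=-400/19897, mR=80/197; mL+mR=7680/19897 → advance +1; mR−mL=8480/19897 → turn +1·90°
n=4: pose=(-10,8,W); sL=80/117, sR=80/113; mL=-4360/13221, mR=40/117; mL+mR=160/13221 → advance +1; mR−mL=2960/4407 → turn +1·90°
n=5: pose=(-11,8,S); sL=160/137, sR=160/241; mL=-27600/33017, mR=80/137; mL+mR=-8320/33017 → advance -1; mR−mL=46880/33017 → turn +1·90°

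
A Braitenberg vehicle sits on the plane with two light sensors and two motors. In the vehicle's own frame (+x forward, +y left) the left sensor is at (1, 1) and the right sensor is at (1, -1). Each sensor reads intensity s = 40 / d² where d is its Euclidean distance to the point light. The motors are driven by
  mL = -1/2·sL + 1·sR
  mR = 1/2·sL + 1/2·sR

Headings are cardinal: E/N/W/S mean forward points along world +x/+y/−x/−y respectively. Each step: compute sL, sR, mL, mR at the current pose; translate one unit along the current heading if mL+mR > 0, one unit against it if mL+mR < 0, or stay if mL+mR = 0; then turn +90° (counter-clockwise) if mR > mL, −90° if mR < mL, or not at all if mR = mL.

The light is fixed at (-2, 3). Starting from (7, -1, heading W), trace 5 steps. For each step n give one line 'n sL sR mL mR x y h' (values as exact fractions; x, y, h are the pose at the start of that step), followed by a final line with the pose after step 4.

n=0: pose=(7,-1,W); sL=40/89, sR=40/73; mL=2100/6497, mR=3240/6497; mL+mR=60/73 → advance +1; mR−mL=1140/6497 → turn +1·90°
n=1: pose=(6,-1,S); sL=20/53, sR=20/37; mL=690/1961, mR=900/1961; mL+mR=30/37 → advance +1; mR−mL=210/1961 → turn +1·90°
n=2: pose=(6,-2,E); sL=40/97, sR=40/117; mL=1540/11349, mR=4280/11349; mL+mR=20/39 → advance +1; mR−mL=2740/11349 → turn +1·90°
n=3: pose=(7,-2,N); sL=1/2, sR=10/29; mL=11/116, mR=49/116; mL+mR=15/29 → advance +1; mR−mL=19/58 → turn +1·90°
n=4: pose=(7,-1,W); sL=40/89, sR=40/73; mL=2100/6497, mR=3240/6497; mL+mR=60/73 → advance +1; mR−mL=1140/6497 → turn +1·90°

0 40/89 40/73 2100/6497 3240/6497 7 -1 W
1 20/53 20/37 690/1961 900/1961 6 -1 S
2 40/97 40/117 1540/11349 4280/11349 6 -2 E
3 1/2 10/29 11/116 49/116 7 -2 N
4 40/89 40/73 2100/6497 3240/6497 7 -1 W
final 6 -1 S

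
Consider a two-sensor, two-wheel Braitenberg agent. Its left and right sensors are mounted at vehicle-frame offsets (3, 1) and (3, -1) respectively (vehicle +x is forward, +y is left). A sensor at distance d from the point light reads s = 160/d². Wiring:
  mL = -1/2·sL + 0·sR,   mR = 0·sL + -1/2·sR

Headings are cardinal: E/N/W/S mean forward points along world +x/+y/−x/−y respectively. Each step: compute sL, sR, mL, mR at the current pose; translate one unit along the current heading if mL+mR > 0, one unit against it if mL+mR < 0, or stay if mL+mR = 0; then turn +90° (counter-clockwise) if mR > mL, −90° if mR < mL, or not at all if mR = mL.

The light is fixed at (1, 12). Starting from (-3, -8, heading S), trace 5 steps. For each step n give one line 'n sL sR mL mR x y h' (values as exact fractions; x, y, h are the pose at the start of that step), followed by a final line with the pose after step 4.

n=0: pose=(-3,-8,S); sL=80/269, sR=80/277; mL=-40/269, mR=-40/277; mL+mR=-21840/74513 → advance -1; mR−mL=320/74513 → turn +1·90°
n=1: pose=(-3,-7,E); sL=32/65, sR=160/401; mL=-16/65, mR=-80/401; mL+mR=-11616/26065 → advance -1; mR−mL=1216/26065 → turn +1·90°
n=2: pose=(-4,-7,N); sL=40/73, sR=10/17; mL=-20/73, mR=-5/17; mL+mR=-705/1241 → advance -1; mR−mL=-25/1241 → turn -1·90°
n=3: pose=(-4,-8,E); sL=32/73, sR=32/89; mL=-16/73, mR=-16/89; mL+mR=-2592/6497 → advance -1; mR−mL=256/6497 → turn +1·90°
n=4: pose=(-5,-8,N); sL=80/169, sR=80/157; mL=-40/169, mR=-40/157; mL+mR=-13040/26533 → advance -1; mR−mL=-480/26533 → turn -1·90°

0 80/269 80/277 -40/269 -40/277 -3 -8 S
1 32/65 160/401 -16/65 -80/401 -3 -7 E
2 40/73 10/17 -20/73 -5/17 -4 -7 N
3 32/73 32/89 -16/73 -16/89 -4 -8 E
4 80/169 80/157 -40/169 -40/157 -5 -8 N
final -5 -9 E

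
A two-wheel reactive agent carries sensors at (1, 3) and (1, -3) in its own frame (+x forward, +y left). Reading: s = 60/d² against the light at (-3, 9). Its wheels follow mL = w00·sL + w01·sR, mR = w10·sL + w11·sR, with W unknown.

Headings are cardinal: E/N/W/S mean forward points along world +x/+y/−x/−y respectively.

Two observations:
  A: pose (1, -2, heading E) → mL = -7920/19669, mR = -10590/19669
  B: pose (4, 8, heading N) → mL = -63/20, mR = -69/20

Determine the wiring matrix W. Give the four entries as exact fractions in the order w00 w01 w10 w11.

-1 1 -1 1/2

obs A: pose=(1,-2,E) → sL=60/89, sR=60/221, mL=-7920/19669, mR=-10590/19669
obs B: pose=(4,8,N) → sL=15/4, sR=3/5, mL=-63/20, mR=-69/20
sensor matrix S = [[60/89, 60/221], [15/4, 3/5]]; det S = -12069/19669
solve [mL_A; mL_B] = S·[w00; w01] and [mR_A; mR_B] = S·[w10; w11]:
  w00 = -1, w01 = 1, w10 = -1, w11 = 1/2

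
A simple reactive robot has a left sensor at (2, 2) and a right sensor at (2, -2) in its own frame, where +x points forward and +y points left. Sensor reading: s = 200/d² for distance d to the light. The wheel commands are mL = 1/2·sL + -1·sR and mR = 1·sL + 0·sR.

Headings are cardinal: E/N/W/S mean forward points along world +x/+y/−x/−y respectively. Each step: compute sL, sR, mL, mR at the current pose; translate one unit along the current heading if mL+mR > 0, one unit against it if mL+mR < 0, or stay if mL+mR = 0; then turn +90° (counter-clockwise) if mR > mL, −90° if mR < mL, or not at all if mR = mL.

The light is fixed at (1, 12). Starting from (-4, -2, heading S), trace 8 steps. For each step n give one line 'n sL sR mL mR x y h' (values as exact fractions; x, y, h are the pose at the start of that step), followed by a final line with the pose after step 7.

0 40/53 40/61 -900/3233 40/53 -4 -2 S
1 100/89 100/149 -1450/13261 100/89 -4 -3 E
2 40/41 200/173 -4740/7093 40/41 -3 -3 N
3 50/73 10/9 -505/657 50/73 -3 -2 W
4 200/257 200/281 -23300/72217 200/257 -2 -2 S
5 20/17 20/29 -50/493 20/17 -2 -3 E
6 40/37 200/169 -4020/6253 40/37 -1 -3 N
7 25/34 5/4 -15/17 25/34 -1 -2 W
final 0 -2 S

n=0: pose=(-4,-2,S); sL=40/53, sR=40/61; mL=-900/3233, mR=40/53; mL+mR=1540/3233 → advance +1; mR−mL=3340/3233 → turn +1·90°
n=1: pose=(-4,-3,E); sL=100/89, sR=100/149; mL=-1450/13261, mR=100/89; mL+mR=13450/13261 → advance +1; mR−mL=16350/13261 → turn +1·90°
n=2: pose=(-3,-3,N); sL=40/41, sR=200/173; mL=-4740/7093, mR=40/41; mL+mR=2180/7093 → advance +1; mR−mL=11660/7093 → turn +1·90°
n=3: pose=(-3,-2,W); sL=50/73, sR=10/9; mL=-505/657, mR=50/73; mL+mR=-55/657 → advance -1; mR−mL=955/657 → turn +1·90°
n=4: pose=(-2,-2,S); sL=200/257, sR=200/281; mL=-23300/72217, mR=200/257; mL+mR=32900/72217 → advance +1; mR−mL=79500/72217 → turn +1·90°
n=5: pose=(-2,-3,E); sL=20/17, sR=20/29; mL=-50/493, mR=20/17; mL+mR=530/493 → advance +1; mR−mL=630/493 → turn +1·90°
n=6: pose=(-1,-3,N); sL=40/37, sR=200/169; mL=-4020/6253, mR=40/37; mL+mR=2740/6253 → advance +1; mR−mL=10780/6253 → turn +1·90°
n=7: pose=(-1,-2,W); sL=25/34, sR=5/4; mL=-15/17, mR=25/34; mL+mR=-5/34 → advance -1; mR−mL=55/34 → turn +1·90°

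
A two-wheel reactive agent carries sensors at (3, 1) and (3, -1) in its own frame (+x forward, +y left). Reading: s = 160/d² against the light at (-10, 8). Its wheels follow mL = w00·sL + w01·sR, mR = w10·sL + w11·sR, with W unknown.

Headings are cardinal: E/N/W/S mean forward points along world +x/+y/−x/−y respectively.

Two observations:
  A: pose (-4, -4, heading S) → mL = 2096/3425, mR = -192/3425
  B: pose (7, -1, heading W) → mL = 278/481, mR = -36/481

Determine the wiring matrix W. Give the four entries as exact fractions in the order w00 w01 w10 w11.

obs A: pose=(-4,-4,S) → sL=80/137, sR=16/25, mL=2096/3425, mR=-192/3425
obs B: pose=(7,-1,W) → sL=20/37, sR=8/13, mL=278/481, mR=-36/481
sensor matrix S = [[80/137, 16/25], [20/37, 8/13]]; det S = 4416/329485
solve [mL_A; mL_B] = S·[w00; w01] and [mR_A; mR_B] = S·[w10; w11]:
  w00 = 1/2, w01 = 1/2, w10 = 1, w11 = -1

1/2 1/2 1 -1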